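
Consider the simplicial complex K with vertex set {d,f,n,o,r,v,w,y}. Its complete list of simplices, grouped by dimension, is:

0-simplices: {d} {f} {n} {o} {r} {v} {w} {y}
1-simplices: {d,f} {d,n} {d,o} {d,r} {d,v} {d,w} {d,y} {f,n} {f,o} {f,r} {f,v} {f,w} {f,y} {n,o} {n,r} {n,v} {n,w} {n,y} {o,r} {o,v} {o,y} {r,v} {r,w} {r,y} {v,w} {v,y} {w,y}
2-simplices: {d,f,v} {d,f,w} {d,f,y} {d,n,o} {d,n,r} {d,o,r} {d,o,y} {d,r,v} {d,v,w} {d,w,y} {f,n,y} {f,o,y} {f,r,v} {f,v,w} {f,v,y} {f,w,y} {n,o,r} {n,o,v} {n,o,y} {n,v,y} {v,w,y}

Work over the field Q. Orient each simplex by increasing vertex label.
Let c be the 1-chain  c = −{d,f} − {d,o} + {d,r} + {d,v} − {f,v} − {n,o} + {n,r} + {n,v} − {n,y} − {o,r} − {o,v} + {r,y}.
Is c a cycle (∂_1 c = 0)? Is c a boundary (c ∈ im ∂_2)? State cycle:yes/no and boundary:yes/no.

n_0=8 n_1=27 n_2=21  [Q]
∂1: piv[df,dn,do,dr,dv,dw,dy] rk=7  ker:fn,fo,fr,fv,fw,fy,no,nr,nv,nw,ny,or,ov,oy,rv,rw,ry,vw,vy,wy
∂2: piv[dfv,dfw,dfy,dno,dnr,dor,doy,drv,dvw,dwy,fny,foy,frv,fvy,nov,noy,nvy] rk=17  ker:fvw,fwy,nor,vwy
∂1c = 0
c vs im∂2: residual ≠ 0 ⇒ not boundary

cycle:yes boundary:no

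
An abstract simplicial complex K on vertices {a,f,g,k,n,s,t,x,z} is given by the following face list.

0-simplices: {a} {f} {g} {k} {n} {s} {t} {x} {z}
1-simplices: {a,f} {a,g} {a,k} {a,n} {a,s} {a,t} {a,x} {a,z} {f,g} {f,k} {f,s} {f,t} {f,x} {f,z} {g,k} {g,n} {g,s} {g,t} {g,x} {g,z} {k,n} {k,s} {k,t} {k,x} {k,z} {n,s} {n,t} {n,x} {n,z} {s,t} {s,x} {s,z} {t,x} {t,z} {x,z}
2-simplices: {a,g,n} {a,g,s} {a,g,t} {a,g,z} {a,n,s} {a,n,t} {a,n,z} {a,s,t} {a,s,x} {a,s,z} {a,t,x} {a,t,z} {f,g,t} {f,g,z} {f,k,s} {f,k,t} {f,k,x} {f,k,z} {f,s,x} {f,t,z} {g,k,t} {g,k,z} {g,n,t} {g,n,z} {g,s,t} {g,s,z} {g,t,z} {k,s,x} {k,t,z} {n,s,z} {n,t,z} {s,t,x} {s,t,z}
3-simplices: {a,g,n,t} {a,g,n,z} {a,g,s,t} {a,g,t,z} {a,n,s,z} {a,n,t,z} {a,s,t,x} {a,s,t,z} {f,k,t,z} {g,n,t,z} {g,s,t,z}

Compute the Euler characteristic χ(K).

χ(K)=-4

n_0=9 n_1=35 n_2=33 n_3=11
χ=+9−35+33−11=-4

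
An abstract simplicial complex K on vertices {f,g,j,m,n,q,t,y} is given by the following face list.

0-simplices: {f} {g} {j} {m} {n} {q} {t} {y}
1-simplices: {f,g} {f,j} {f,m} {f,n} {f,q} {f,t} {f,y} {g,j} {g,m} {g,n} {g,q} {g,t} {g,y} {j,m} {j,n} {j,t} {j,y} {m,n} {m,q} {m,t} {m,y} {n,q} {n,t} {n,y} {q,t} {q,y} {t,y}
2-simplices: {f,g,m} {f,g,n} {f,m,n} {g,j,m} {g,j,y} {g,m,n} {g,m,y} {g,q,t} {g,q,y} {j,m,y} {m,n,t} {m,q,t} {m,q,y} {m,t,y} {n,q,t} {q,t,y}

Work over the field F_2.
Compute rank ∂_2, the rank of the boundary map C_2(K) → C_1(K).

n_0=8 n_1=27 n_2=16  [Z2]
∂1: piv[fg,fj,fm,fn,fq,ft,fy] rk=7  ker:gj,gm,gn,gq,gt,gy,jm,jn,jt,jy,mn,mq,mt,my,nq,nt,ny,qt,qy,ty
∂2: piv[fgm,fgn,fmn,gjm,gjy,gmy,gqt,gqy,mnt,mqt,mqy,mty,nqt] rk=13  ker:gmn,jmy,qty
rk∂_2=13

rank∂_2=13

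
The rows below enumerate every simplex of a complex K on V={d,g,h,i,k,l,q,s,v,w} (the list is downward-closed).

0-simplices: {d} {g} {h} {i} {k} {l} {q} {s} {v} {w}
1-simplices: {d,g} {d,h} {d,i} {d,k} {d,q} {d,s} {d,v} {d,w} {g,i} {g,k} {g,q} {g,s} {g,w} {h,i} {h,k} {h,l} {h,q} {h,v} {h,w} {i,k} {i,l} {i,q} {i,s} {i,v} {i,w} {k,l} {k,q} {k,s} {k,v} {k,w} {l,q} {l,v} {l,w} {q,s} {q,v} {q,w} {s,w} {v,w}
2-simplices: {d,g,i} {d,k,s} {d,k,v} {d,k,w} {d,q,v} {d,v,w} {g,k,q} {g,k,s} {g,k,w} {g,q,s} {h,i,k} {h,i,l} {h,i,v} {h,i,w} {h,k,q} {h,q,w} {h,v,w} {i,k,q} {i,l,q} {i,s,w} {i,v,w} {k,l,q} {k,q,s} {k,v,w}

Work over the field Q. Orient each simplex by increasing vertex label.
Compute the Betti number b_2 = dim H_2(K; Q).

n_0=10 n_1=38 n_2=24  [Q]
∂1: piv[dg,dh,di,dk,dq,ds,dv,dw,hl] rk=9  ker:gi,gk,gq,gs,gw,hi,hk,hq,hv,hw,ik,il,iq,is,iv,iw,kl,kq,ks,kv,kw,lq,lv,lw,qs,qv,qw,sw,vw
∂2: piv[dgi,dks,dkv,dkw,dqv,dvw,gkq,gks,gkw,gqs,hik,hil,hiv,hiw,hkq,hqw,hvw,ikq,ilq,isw,klq] rk=21  ker:ivw,kqs,kvw
b_2=(24−21)−0=3

b_2=3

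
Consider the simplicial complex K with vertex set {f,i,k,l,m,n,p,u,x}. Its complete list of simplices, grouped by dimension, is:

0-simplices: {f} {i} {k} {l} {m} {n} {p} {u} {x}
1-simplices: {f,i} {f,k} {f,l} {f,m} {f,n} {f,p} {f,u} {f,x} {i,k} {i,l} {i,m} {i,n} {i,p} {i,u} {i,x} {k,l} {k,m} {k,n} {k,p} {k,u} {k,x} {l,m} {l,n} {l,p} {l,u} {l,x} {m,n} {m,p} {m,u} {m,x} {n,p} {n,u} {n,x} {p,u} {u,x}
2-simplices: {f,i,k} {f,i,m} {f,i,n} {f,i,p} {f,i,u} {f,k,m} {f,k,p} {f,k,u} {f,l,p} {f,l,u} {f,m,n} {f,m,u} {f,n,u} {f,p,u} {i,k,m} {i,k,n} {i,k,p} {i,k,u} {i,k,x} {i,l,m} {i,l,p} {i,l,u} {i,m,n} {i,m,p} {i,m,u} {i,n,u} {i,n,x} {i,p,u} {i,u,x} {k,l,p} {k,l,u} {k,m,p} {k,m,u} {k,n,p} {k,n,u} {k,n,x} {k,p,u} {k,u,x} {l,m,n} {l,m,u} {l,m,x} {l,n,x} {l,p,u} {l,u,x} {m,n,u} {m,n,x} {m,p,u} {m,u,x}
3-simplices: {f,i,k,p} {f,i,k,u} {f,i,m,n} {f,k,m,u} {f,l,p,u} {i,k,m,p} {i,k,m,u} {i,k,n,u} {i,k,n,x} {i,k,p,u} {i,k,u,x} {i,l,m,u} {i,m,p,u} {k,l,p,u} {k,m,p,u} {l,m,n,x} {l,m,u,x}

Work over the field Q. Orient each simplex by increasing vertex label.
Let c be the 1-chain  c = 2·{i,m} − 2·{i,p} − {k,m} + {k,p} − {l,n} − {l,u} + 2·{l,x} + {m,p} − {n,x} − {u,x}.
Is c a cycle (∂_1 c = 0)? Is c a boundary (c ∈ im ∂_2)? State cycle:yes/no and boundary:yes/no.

cycle:yes boundary:yes

n_0=9 n_1=35 n_2=48 n_3=17  [Q]
∂1: piv[fi,fk,fl,fm,fn,fp,fu,fx] rk=8  ker:ik,il,im,in,ip,iu,ix,kl,km,kn,kp,ku,kx,lm,ln,lp,lu,lx,mn,mp,mu,mx,np,nu,nx,pu,ux
∂2: piv[fik,fim,fin,fip,fiu,fkm,fkp,fku,flp,flu,fmn,fmu,fnu,fpu,ikn,ikx,ilm,ilp,imp,inx,iux,klp,knp,lmn,lmx,lnx] rk=26  ker:ikm,ikp,iku,ilu,imn,imu,inu,ipu,klu,kmp,kmu,knu,knx,kpu,kux,lmu,lpu,lux,mnu,mnx,mpu,mux
∂3: piv[fikp,fiku,fimn,fkmu,flpu,ikmp,ikmu,iknu,iknx,ikpu,ikux,ilmu,impu,klpu,lmnx,lmux] rk=16  ker:kmpu
∂1c = 0
c vs im∂2: reduces to 0 ⇒ boundary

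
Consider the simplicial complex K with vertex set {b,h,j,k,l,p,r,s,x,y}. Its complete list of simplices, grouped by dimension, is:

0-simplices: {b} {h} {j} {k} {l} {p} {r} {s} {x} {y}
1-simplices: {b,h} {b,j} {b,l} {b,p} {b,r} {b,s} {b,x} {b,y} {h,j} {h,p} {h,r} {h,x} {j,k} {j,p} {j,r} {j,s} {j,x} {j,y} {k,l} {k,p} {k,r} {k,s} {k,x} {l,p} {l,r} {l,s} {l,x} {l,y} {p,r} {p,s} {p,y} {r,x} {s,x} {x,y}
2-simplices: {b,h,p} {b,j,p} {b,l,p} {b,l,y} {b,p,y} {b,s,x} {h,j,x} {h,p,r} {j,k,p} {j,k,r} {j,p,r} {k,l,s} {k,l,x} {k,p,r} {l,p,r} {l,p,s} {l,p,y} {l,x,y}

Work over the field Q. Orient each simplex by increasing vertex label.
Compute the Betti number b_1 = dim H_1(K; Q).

n_0=10 n_1=34 n_2=18  [Q]
∂1: piv[bh,bj,bl,bp,br,bs,bx,by,jk] rk=9  ker:hj,hp,hr,hx,jp,jr,js,jx,jy,kl,kp,kr,ks,kx,lp,lr,ls,lx,ly,pr,ps,py,rx,sx,xy
∂2: piv[bhp,bjp,blp,bly,bpy,bsx,hjx,hpr,jkp,jkr,jpr,kls,klx,lpr,lps,lxy] rk=16  ker:kpr,lpy
b_1=(34−9)−16=9

b_1=9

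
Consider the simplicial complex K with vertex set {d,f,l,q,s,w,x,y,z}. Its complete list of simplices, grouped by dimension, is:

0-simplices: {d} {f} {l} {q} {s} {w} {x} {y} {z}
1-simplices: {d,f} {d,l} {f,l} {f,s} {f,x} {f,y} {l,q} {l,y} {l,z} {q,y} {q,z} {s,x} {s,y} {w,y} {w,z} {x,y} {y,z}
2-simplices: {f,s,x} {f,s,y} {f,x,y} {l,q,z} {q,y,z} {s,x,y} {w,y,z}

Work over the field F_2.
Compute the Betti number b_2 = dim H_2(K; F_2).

b_2=1

n_0=9 n_1=17 n_2=7  [Z2]
∂1: piv[df,dl,fs,fx,fy,lq,lz,wy] rk=8  ker:fl,ly,qy,qz,sx,sy,wz,xy,yz
∂2: piv[fsx,fsy,fxy,lqz,qyz,wyz] rk=6  ker:sxy
b_2=(7−6)−0=1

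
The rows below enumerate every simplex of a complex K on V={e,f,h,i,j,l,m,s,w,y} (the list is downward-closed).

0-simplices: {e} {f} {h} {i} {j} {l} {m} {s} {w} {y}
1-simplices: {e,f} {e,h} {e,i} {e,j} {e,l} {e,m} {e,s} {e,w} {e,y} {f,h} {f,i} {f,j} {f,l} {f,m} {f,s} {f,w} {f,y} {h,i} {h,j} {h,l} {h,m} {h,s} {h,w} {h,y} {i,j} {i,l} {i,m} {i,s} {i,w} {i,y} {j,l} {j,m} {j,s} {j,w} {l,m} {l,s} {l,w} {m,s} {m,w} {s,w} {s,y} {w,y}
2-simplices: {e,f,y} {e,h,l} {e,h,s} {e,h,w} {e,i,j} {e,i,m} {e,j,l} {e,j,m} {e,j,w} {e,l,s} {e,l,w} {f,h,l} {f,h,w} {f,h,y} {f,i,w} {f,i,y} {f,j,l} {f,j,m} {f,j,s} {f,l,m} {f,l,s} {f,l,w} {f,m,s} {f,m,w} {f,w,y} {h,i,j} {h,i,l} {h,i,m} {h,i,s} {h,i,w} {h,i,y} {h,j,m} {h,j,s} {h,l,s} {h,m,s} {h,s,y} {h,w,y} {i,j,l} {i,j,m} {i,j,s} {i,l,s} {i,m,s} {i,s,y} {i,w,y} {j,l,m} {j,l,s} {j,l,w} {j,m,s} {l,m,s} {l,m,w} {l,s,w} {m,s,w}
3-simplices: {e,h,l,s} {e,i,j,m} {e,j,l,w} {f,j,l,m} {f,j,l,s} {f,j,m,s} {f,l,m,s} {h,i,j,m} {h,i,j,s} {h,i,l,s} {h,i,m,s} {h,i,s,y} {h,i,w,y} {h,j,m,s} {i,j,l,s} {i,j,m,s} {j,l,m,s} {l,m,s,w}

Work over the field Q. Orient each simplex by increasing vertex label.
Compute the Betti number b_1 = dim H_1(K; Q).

b_1=1

n_0=10 n_1=42 n_2=52 n_3=18  [Q]
∂1: piv[ef,eh,ei,ej,el,em,es,ew,ey] rk=9  ker:fh,fi,fj,fl,fm,fs,fw,fy,hi,hj,hl,hm,hs,hw,hy,ij,il,im,is,iw,iy,jl,jm,js,jw,lm,ls,lw,ms,mw,sw,sy,wy
∂2: piv[efy,ehl,ehs,ehw,eij,eim,ejl,ejm,ejw,els,elw,fhl,fhw,fhy,fiw,fiy,fjl,fjm,fjs,flm,fls,fms,fmw,fwy,hij,hil,him,his,hiw,hjs,hsy,lsw] rk=32  ker:flw,hiy,hjm,hls,hms,hwy,ijl,ijm,ijs,ils,ims,isy,iwy,jlm,jls,jlw,jms,lms,lmw,msw
∂3: piv[ehls,eijm,ejlw,fjlm,fjls,fjms,flms,hijm,hijs,hils,hims,hisy,hiwy,hjms,ijls,lmsw] rk=16  ker:ijms,jlms
b_1=(42−9)−32=1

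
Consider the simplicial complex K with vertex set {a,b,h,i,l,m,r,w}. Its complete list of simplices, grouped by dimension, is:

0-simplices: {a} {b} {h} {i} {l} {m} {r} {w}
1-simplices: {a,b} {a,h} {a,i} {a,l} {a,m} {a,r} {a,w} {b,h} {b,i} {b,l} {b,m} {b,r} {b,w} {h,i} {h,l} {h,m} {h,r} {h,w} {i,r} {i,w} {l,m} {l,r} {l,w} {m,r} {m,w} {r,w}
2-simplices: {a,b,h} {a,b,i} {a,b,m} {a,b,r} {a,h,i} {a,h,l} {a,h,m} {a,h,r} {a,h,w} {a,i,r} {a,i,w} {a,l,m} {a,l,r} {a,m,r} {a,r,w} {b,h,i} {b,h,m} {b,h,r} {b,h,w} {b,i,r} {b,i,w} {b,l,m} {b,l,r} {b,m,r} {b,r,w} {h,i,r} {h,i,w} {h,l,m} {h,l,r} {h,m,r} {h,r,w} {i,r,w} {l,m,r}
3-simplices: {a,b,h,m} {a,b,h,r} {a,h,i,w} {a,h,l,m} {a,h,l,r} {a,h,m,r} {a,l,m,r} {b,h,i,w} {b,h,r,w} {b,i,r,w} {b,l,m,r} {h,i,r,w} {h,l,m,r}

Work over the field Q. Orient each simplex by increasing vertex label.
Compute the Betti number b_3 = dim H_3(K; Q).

n_0=8 n_1=26 n_2=33 n_3=13  [Q]
∂1: piv[ab,ah,ai,al,am,ar,aw] rk=7  ker:bh,bi,bl,bm,br,bw,hi,hl,hm,hr,hw,ir,iw,lm,lr,lw,mr,mw,rw
∂2: piv[abh,abi,abm,abr,ahi,ahl,ahm,ahr,ahw,air,aiw,alm,alr,amr,arw,bhw,blm] rk=17  ker:bhi,bhm,bhr,bir,biw,blr,bmr,brw,hir,hiw,hlm,hlr,hmr,hrw,irw,lmr
∂3: piv[abhm,abhr,ahiw,ahlm,ahlr,ahmr,almr,bhiw,bhrw,birw,blmr,hirw] rk=12  ker:hlmr
b_3=(13−12)−0=1

b_3=1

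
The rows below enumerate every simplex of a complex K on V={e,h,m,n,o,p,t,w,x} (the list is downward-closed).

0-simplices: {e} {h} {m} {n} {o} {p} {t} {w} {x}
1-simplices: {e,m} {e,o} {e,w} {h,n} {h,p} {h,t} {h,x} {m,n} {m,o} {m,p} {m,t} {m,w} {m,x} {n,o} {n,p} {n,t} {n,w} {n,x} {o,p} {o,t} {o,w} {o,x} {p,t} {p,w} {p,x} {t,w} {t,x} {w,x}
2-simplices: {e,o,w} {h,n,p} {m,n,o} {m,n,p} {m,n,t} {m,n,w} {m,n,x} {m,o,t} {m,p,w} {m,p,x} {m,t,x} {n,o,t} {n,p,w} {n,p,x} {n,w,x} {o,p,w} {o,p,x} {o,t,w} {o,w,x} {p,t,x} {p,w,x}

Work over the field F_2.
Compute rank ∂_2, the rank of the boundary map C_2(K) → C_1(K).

n_0=9 n_1=28 n_2=21  [Z2]
∂1: piv[em,eo,ew,hn,hp,ht,hx,mn] rk=8  ker:mo,mp,mt,mw,mx,no,np,nt,nw,nx,op,ot,ow,ox,pt,pw,px,tw,tx,wx
∂2: piv[eow,hnp,mno,mnp,mnt,mnw,mnx,mot,mpw,mpx,mtx,nwx,opw,opx,otw,ptx] rk=16  ker:not,npw,npx,owx,pwx
rk∂_2=16

rank∂_2=16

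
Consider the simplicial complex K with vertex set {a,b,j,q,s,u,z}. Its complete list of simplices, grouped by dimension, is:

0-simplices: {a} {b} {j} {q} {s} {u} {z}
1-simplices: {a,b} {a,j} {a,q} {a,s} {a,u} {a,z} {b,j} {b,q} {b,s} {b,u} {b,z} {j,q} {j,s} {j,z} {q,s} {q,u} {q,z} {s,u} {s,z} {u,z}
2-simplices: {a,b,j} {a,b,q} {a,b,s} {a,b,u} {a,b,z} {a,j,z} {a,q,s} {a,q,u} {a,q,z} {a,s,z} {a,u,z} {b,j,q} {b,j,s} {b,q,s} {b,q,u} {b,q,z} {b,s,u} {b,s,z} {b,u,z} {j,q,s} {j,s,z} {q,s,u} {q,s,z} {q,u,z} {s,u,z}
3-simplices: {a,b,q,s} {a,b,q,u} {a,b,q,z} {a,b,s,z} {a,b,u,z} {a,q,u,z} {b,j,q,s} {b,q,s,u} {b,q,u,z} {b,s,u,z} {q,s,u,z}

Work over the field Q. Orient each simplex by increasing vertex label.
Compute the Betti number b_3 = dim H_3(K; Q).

n_0=7 n_1=20 n_2=25 n_3=11  [Q]
∂1: piv[ab,aj,aq,as,au,az] rk=6  ker:bj,bq,bs,bu,bz,jq,js,jz,qs,qu,qz,su,sz,uz
∂2: piv[abj,abq,abs,abu,abz,ajz,aqs,aqu,aqz,asz,auz,bjq,bjs,bsu] rk=14  ker:bqs,bqu,bqz,bsz,buz,jqs,jsz,qsu,qsz,quz,suz
∂3: piv[abqs,abqu,abqz,absz,abuz,aquz,bjqs,bqsu,bsuz,qsuz] rk=10  ker:bquz
b_3=(11−10)−0=1

b_3=1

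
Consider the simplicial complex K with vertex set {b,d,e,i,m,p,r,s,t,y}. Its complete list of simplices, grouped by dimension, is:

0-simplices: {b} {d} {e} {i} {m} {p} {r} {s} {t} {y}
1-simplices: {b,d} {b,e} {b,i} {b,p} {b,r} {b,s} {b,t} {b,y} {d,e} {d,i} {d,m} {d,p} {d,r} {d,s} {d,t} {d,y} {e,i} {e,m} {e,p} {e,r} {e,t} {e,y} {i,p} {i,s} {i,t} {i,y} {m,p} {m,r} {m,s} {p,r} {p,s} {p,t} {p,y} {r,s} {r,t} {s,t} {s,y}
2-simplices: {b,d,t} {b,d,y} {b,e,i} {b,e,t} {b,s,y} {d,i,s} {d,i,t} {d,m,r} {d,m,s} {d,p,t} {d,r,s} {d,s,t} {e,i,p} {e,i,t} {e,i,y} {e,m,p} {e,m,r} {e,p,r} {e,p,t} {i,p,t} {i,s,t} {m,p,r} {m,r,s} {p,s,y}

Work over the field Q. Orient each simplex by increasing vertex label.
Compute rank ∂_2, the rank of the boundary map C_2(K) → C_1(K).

rank∂_2=20

n_0=10 n_1=37 n_2=24  [Q]
∂1: piv[bd,be,bi,bp,br,bs,bt,by,dm] rk=9  ker:de,di,dp,dr,ds,dt,dy,ei,em,ep,er,et,ey,ip,is,it,iy,mp,mr,ms,pr,ps,pt,py,rs,rt,st,sy
∂2: piv[bdt,bdy,bei,bet,bsy,dis,dit,dmr,dms,dpt,drs,dst,eip,eit,eiy,emp,emr,epr,ept,psy] rk=20  ker:ipt,ist,mpr,mrs
rk∂_2=20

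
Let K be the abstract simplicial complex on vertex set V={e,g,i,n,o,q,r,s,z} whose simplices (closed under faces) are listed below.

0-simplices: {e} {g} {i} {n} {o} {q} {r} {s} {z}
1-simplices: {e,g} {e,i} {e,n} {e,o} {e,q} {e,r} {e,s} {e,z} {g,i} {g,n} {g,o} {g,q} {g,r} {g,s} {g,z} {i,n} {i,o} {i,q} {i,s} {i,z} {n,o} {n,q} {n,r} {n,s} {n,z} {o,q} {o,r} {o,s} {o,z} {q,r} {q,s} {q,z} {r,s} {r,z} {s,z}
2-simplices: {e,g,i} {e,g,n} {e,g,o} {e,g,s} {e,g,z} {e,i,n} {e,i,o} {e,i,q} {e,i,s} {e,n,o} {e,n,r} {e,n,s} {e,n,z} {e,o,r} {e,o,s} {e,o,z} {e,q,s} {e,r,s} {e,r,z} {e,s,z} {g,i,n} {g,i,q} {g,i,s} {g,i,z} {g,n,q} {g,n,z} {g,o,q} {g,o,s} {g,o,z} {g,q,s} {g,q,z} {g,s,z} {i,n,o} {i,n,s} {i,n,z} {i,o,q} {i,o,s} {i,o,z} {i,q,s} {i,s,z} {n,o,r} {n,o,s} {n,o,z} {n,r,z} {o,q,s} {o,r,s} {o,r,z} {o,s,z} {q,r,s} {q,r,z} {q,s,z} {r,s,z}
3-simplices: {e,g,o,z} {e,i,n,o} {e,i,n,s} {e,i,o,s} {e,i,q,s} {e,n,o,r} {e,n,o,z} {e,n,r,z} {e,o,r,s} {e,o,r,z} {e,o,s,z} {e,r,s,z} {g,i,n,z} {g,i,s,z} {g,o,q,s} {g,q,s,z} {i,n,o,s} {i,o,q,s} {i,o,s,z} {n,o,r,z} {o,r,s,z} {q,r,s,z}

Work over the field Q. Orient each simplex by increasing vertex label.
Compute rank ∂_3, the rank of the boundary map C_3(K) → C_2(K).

n_0=9 n_1=35 n_2=52 n_3=22  [Q]
∂1: piv[eg,ei,en,eo,eq,er,es,ez] rk=8  ker:gi,gn,go,gq,gr,gs,gz,in,io,iq,is,iz,no,nq,nr,ns,nz,oq,or,os,oz,qr,qs,qz,rs,rz,sz
∂2: piv[egi,egn,ego,egs,egz,ein,eio,eiq,eis,eno,enr,ens,enz,eor,eos,eoz,eqs,ers,erz,esz,giq,giz,gnq,goq,gqz,qrs] rk=26  ker:gin,gis,gnz,gos,goz,gqs,gsz,ino,ins,inz,ioq,ios,ioz,iqs,isz,nor,nos,noz,nrz,oqs,ors,orz,osz,qrz,qsz,rsz
∂3: piv[egoz,eino,eins,eios,eiqs,enor,enoz,enrz,eors,eorz,eosz,ersz,ginz,gisz,goqs,gqsz,inos,ioqs,iosz,qrsz] rk=20  ker:norz,orsz
rk∂_3=20

rank∂_3=20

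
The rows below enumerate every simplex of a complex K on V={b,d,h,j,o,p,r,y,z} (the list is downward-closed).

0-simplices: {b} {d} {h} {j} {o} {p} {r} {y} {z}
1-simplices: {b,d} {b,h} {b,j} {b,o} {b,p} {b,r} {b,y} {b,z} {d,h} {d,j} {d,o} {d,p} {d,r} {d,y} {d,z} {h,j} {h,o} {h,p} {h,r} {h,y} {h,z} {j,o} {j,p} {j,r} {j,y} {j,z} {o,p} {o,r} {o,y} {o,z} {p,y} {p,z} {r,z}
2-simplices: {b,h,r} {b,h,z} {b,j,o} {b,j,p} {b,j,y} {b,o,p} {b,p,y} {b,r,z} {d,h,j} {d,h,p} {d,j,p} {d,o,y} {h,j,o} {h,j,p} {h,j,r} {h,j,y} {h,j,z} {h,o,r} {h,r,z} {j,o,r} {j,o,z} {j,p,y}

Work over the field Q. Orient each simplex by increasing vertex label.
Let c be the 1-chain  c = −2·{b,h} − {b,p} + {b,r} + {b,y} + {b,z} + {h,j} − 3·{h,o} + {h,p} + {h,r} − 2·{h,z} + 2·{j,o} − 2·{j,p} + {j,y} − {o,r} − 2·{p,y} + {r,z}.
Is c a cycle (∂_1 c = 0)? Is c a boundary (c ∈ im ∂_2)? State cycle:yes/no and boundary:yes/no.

cycle:yes boundary:yes

n_0=9 n_1=33 n_2=22  [Q]
∂1: piv[bd,bh,bj,bo,bp,br,by,bz] rk=8  ker:dh,dj,do,dp,dr,dy,dz,hj,ho,hp,hr,hy,hz,jo,jp,jr,jy,jz,op,or,oy,oz,py,pz,rz
∂2: piv[bhr,bhz,bjo,bjp,bjy,bop,bpy,brz,dhj,dhp,djp,doy,hjo,hjr,hjy,hjz,hor,joz] rk=18  ker:hjp,hrz,jor,jpy
∂1c = 0
c vs im∂2: reduces to 0 ⇒ boundary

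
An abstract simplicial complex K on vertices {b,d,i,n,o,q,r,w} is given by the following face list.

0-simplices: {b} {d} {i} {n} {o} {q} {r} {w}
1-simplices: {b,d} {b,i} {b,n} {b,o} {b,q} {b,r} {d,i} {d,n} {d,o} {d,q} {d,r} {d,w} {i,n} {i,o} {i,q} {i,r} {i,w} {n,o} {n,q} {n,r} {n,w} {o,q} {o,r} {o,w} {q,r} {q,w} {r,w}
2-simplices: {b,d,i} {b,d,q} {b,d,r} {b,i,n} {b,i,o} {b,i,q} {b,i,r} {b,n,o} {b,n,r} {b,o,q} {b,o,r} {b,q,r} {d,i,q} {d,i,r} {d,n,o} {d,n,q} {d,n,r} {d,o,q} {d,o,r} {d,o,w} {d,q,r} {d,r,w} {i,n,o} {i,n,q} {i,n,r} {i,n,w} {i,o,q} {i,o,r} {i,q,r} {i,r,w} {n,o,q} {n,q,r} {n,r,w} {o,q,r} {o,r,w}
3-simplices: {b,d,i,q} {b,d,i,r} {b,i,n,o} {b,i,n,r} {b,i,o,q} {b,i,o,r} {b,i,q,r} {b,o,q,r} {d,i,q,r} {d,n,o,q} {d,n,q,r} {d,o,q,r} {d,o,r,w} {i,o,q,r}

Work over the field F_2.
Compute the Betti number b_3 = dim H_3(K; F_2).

b_3=1

n_0=8 n_1=27 n_2=35 n_3=14  [Z2]
∂1: piv[bd,bi,bn,bo,bq,br,dw] rk=7  ker:di,dn,do,dq,dr,in,io,iq,ir,iw,no,nq,nr,nw,oq,or,ow,qr,qw,rw
∂2: piv[bdi,bdq,bdr,bin,bio,biq,bir,bno,bnr,boq,bor,bqr,dno,dnq,dnr,dow,drw,inw,irw] rk=19  ker:diq,dir,doq,dor,dqr,ino,inq,inr,ioq,ior,iqr,noq,nqr,nrw,oqr,orw
∂3: piv[bdiq,bdir,bino,binr,bioq,bior,biqr,boqr,diqr,dnoq,dnqr,doqr,dorw] rk=13  ker:ioqr
b_3=(14−13)−0=1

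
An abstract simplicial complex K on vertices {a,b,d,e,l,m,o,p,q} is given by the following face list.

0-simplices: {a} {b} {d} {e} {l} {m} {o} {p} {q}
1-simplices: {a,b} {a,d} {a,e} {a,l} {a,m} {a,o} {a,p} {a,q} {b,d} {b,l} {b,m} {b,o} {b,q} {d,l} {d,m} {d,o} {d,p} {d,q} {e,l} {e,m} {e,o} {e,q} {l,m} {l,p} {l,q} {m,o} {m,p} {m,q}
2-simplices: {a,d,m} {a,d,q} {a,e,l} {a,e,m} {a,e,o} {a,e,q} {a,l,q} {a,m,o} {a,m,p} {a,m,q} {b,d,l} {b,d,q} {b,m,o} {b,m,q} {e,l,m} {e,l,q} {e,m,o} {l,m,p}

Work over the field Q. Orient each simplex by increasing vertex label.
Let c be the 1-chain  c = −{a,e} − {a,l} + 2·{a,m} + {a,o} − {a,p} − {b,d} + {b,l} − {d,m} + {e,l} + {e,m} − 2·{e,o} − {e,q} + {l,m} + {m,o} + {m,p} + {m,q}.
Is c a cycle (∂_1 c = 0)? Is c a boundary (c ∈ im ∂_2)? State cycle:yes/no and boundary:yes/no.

n_0=9 n_1=28 n_2=18  [Q]
∂1: piv[ab,ad,ae,al,am,ao,ap,aq] rk=8  ker:bd,bl,bm,bo,bq,dl,dm,do,dp,dq,el,em,eo,eq,lm,lp,lq,mo,mp,mq
∂2: piv[adm,adq,ael,aem,aeo,aeq,alq,amo,amp,amq,bdl,bdq,bmo,bmq,elm,lmp] rk=16  ker:elq,emo
∂1c = 0
c vs im∂2: residual ≠ 0 ⇒ not boundary

cycle:yes boundary:no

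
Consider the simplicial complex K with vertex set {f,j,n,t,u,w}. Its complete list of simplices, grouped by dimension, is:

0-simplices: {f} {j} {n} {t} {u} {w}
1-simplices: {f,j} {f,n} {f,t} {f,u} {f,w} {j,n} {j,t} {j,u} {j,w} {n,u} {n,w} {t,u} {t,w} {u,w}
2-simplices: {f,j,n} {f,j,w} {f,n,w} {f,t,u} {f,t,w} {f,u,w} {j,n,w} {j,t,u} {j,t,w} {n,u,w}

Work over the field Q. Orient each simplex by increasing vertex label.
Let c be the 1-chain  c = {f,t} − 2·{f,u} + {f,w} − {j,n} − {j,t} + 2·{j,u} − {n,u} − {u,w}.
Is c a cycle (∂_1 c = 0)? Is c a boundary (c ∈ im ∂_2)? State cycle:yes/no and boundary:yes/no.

n_0=6 n_1=14 n_2=10  [Q]
∂1: piv[fj,fn,ft,fu,fw] rk=5  ker:jn,jt,ju,jw,nu,nw,tu,tw,uw
∂2: piv[fjn,fjw,fnw,ftu,ftw,fuw,jtu,jtw,nuw] rk=9  ker:jnw
∂1c = 0
c vs im∂2: reduces to 0 ⇒ boundary

cycle:yes boundary:yes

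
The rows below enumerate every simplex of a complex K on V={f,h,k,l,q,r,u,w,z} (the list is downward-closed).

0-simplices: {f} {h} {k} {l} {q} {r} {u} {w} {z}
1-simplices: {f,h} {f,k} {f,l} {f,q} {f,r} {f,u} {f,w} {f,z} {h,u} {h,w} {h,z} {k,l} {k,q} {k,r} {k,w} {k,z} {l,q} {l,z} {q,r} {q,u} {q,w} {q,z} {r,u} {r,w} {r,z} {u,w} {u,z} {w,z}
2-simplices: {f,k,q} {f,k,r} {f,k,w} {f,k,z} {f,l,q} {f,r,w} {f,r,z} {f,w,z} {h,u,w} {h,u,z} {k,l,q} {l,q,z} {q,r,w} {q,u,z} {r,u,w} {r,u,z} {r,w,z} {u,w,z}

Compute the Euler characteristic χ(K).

n_0=9 n_1=28 n_2=18
χ=+9−28+18=-1

χ(K)=-1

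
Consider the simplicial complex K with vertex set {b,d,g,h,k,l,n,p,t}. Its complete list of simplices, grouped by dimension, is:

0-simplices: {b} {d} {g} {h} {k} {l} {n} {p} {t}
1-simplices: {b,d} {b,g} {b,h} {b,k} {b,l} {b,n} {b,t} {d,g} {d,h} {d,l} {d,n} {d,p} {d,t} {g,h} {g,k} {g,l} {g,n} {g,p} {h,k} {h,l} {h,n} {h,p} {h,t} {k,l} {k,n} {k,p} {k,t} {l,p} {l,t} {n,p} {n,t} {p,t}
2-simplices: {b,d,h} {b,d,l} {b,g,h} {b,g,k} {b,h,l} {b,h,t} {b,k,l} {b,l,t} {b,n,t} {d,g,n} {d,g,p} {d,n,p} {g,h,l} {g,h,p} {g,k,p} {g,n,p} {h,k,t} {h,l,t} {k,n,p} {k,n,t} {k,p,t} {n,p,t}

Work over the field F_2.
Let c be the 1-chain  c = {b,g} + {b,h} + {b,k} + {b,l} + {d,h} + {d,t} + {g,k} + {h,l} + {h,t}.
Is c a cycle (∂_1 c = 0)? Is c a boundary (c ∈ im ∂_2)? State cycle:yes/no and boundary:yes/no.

n_0=9 n_1=32 n_2=22  [Z2]
∂1: piv[bd,bg,bh,bk,bl,bn,bt,dp] rk=8  ker:dg,dh,dl,dn,dt,gh,gk,gl,gn,gp,hk,hl,hn,hp,ht,kl,kn,kp,kt,lp,lt,np,nt,pt
∂2: piv[bdh,bdl,bgh,bgk,bhl,bht,bkl,blt,bnt,dgn,dgp,dnp,ghl,ghp,gkp,hkt,knp,knt,kpt] rk=19  ker:gnp,hlt,npt
∂1c = 0
c vs im∂2: residual ≠ 0 ⇒ not boundary

cycle:yes boundary:no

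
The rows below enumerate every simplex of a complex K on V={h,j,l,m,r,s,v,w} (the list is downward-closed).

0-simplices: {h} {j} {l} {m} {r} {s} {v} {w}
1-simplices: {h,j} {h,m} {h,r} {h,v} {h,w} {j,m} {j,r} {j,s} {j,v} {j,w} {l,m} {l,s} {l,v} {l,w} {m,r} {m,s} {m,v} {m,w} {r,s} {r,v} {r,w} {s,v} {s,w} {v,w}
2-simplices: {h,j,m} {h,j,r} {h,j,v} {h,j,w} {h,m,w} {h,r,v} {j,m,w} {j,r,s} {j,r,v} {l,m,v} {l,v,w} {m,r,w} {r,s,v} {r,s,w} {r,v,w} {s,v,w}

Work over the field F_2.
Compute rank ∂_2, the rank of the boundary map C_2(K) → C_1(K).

n_0=8 n_1=24 n_2=16  [Z2]
∂1: piv[hj,hm,hr,hv,hw,js,lm] rk=7  ker:jm,jr,jv,jw,ls,lv,lw,mr,ms,mv,mw,rs,rv,rw,sv,sw,vw
∂2: piv[hjm,hjr,hjv,hjw,hmw,hrv,jrs,lmv,lvw,mrw,rsv,rsw,rvw] rk=13  ker:jmw,jrv,svw
rk∂_2=13

rank∂_2=13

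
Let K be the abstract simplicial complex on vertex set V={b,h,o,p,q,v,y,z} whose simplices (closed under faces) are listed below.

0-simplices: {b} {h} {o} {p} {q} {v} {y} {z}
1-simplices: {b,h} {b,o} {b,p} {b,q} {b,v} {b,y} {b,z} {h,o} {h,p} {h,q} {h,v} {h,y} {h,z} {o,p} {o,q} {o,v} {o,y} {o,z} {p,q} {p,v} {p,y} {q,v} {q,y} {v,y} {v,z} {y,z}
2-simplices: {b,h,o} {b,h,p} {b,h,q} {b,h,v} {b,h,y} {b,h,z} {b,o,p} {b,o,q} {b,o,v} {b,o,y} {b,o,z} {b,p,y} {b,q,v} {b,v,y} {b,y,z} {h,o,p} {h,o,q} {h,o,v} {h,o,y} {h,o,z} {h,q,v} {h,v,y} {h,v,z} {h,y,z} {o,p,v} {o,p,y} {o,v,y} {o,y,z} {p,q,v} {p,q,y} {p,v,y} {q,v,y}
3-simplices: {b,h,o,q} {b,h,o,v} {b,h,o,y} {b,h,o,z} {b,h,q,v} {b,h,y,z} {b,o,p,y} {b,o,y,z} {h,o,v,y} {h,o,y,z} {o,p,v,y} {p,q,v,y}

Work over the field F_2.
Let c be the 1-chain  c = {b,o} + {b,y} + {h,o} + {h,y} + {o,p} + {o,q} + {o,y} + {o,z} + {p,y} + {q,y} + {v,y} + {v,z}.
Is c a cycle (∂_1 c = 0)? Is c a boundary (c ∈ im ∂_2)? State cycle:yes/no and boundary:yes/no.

n_0=8 n_1=26 n_2=32 n_3=12  [Z2]
∂1: piv[bh,bo,bp,bq,bv,by,bz] rk=7  ker:ho,hp,hq,hv,hy,hz,op,oq,ov,oy,oz,pq,pv,py,qv,qy,vy,vz,yz
∂2: piv[bho,bhp,bhq,bhv,bhy,bhz,bop,boq,bov,boy,boz,bpy,bqv,bvy,byz,hvz,opv,pqv,pqy] rk=19  ker:hop,hoq,hov,hoy,hoz,hqv,hvy,hyz,opy,ovy,oyz,pvy,qvy
∂3: piv[bhoq,bhov,bhoy,bhoz,bhqv,bhyz,bopy,boyz,hovy,opvy,pqvy] rk=11  ker:hoyz
∂1c = 0
c vs im∂2: reduces to 0 ⇒ boundary

cycle:yes boundary:yes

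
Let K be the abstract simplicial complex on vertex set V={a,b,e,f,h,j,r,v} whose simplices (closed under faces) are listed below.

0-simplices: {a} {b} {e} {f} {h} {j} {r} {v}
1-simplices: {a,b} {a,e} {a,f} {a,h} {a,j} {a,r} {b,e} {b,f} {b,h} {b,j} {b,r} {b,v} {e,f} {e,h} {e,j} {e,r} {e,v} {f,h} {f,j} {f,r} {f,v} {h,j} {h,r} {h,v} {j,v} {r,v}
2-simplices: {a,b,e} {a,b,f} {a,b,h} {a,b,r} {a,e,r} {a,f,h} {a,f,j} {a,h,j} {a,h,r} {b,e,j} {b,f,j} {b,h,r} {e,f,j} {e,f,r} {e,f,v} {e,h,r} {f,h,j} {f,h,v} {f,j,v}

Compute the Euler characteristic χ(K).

χ(K)=1

n_0=8 n_1=26 n_2=19
χ=+8−26+19=1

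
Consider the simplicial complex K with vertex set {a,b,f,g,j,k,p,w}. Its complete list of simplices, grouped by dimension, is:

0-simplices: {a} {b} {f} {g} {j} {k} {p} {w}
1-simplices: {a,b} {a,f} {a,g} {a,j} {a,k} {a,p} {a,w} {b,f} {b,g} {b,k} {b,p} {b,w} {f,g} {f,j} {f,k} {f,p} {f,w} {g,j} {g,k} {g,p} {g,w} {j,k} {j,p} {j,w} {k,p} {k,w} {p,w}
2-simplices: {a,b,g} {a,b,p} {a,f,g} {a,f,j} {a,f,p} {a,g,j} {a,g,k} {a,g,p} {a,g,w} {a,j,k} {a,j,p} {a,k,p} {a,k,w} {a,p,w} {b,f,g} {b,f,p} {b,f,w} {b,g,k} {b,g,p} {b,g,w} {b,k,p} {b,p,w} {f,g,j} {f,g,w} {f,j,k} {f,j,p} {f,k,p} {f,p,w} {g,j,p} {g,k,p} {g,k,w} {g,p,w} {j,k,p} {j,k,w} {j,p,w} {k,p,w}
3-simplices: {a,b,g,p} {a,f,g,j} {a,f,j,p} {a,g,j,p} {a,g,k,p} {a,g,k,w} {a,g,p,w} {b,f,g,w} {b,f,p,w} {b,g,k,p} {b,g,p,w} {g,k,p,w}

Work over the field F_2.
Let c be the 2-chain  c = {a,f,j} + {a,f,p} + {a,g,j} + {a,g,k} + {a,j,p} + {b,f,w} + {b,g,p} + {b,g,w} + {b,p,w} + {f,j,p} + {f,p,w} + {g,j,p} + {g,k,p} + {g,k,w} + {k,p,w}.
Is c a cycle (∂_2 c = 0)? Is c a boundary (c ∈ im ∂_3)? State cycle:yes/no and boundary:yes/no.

n_0=8 n_1=27 n_2=36 n_3=12  [Z2]
∂1: piv[ab,af,ag,aj,ak,ap,aw] rk=7  ker:bf,bg,bk,bp,bw,fg,fj,fk,fp,fw,gj,gk,gp,gw,jk,jp,jw,kp,kw,pw
∂2: piv[abg,abp,afg,afj,afp,agj,agk,agp,agw,ajk,ajp,akp,akw,apw,bfg,bfw,bgk,bgw,fjk,jkw] rk=20  ker:bfp,bgp,bkp,bpw,fgj,fgw,fjp,fkp,fpw,gjp,gkp,gkw,gpw,jkp,jpw,kpw
∂3: piv[abgp,afgj,afjp,agjp,agkp,agkw,agpw,bfgw,bfpw,bgkp,bgpw,gkpw] rk=12
∂2c = {a,j} + {a,k} + {b,f} + {b,w} + {f,p} + {g,k} + {g,p} + {j,p} + {p,w}

cycle:no boundary:no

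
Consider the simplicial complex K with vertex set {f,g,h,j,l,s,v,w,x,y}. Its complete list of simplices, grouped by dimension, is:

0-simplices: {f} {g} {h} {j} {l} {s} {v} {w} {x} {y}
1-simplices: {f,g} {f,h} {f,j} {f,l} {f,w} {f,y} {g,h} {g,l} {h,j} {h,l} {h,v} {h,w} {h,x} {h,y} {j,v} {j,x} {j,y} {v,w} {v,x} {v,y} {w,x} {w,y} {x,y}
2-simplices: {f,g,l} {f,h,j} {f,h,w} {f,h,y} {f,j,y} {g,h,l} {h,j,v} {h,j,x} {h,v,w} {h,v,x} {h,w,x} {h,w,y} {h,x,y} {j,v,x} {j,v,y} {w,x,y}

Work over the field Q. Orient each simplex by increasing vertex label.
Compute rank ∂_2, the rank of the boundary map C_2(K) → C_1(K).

rank∂_2=14

n_0=10 n_1=23 n_2=16  [Q]
∂1: piv[fg,fh,fj,fl,fw,fy,hv,hx] rk=8  ker:gh,gl,hj,hl,hw,hy,jv,jx,jy,vw,vx,vy,wx,wy,xy
∂2: piv[fgl,fhj,fhw,fhy,fjy,ghl,hjv,hjx,hvw,hvx,hwx,hwy,hxy,jvy] rk=14  ker:jvx,wxy
rk∂_2=14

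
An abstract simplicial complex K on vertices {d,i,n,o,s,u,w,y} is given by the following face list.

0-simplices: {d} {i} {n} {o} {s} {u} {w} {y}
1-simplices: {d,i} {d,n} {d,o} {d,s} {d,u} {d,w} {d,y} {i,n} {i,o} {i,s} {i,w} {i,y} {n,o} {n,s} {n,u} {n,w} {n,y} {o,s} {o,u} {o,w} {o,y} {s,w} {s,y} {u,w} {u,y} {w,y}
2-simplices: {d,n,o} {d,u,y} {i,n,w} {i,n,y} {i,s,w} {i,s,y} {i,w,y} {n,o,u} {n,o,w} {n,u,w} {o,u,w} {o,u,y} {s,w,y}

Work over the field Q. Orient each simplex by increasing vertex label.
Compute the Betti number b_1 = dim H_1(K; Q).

n_0=8 n_1=26 n_2=13  [Q]
∂1: piv[di,dn,do,ds,du,dw,dy] rk=7  ker:in,io,is,iw,iy,no,ns,nu,nw,ny,os,ou,ow,oy,sw,sy,uw,uy,wy
∂2: piv[dno,duy,inw,iny,isw,isy,iwy,nou,now,nuw,ouy] rk=11  ker:ouw,swy
b_1=(26−7)−11=8

b_1=8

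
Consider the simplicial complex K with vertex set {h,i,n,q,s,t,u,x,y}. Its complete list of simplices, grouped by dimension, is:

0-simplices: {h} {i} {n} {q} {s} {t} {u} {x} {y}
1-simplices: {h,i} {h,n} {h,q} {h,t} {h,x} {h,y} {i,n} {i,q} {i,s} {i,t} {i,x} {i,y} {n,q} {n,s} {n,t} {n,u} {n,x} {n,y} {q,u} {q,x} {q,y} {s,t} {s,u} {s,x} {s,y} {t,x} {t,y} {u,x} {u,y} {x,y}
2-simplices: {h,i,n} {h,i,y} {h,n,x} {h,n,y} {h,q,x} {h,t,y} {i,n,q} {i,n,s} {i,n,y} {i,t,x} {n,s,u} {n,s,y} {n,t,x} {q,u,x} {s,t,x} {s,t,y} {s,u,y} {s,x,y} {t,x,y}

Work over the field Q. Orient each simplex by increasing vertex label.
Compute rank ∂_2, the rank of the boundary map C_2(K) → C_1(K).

n_0=9 n_1=30 n_2=19  [Q]
∂1: piv[hi,hn,hq,ht,hx,hy,is,nu] rk=8  ker:in,iq,it,ix,iy,nq,ns,nt,nx,ny,qu,qx,qy,st,su,sx,sy,tx,ty,ux,uy,xy
∂2: piv[hin,hiy,hnx,hny,hqx,hty,inq,ins,itx,nsu,nsy,ntx,qux,stx,sty,suy,sxy] rk=17  ker:iny,txy
rk∂_2=17

rank∂_2=17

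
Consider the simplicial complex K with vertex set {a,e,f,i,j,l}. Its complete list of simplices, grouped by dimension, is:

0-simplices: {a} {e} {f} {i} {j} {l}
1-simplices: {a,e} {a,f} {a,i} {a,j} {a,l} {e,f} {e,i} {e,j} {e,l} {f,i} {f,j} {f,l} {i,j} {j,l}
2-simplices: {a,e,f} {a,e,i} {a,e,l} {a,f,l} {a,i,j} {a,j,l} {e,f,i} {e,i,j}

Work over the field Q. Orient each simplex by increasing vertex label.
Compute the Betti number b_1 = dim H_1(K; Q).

n_0=6 n_1=14 n_2=8  [Q]
∂1: piv[ae,af,ai,aj,al] rk=5  ker:ef,ei,ej,el,fi,fj,fl,ij,jl
∂2: piv[aef,aei,ael,afl,aij,ajl,efi,eij] rk=8
b_1=(14−5)−8=1

b_1=1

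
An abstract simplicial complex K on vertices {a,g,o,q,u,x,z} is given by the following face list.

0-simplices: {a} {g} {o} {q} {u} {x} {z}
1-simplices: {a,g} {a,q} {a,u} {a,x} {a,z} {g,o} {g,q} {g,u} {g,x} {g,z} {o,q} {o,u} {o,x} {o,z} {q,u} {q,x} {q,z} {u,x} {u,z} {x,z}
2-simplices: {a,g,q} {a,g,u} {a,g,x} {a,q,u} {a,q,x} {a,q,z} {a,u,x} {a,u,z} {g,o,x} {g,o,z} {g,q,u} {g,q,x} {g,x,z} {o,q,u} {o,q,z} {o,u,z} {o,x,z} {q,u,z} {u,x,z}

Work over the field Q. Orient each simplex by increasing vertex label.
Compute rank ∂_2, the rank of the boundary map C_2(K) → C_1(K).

rank∂_2=14

n_0=7 n_1=20 n_2=19  [Q]
∂1: piv[ag,aq,au,ax,az,go] rk=6  ker:gq,gu,gx,gz,oq,ou,ox,oz,qu,qx,qz,ux,uz,xz
∂2: piv[agq,agu,agx,aqu,aqx,aqz,aux,auz,gox,goz,gxz,oqu,oqz,uxz] rk=14  ker:gqu,gqx,ouz,oxz,quz
rk∂_2=14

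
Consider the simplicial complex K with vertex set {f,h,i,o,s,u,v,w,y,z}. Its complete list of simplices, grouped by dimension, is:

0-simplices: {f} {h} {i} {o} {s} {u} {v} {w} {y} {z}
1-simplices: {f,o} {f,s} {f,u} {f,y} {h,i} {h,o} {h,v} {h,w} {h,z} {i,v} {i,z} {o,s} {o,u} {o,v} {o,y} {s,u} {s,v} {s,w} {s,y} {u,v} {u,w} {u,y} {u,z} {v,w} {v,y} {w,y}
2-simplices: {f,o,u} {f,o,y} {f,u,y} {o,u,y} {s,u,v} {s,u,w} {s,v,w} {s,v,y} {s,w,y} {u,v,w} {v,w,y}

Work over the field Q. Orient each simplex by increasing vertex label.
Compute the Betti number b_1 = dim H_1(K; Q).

b_1=9

n_0=10 n_1=26 n_2=11  [Q]
∂1: piv[fo,fs,fu,fy,hi,ho,hv,hw,hz] rk=9  ker:iv,iz,os,ou,ov,oy,su,sv,sw,sy,uv,uw,uy,uz,vw,vy,wy
∂2: piv[fou,foy,fuy,suv,suw,svw,svy,swy] rk=8  ker:ouy,uvw,vwy
b_1=(26−9)−8=9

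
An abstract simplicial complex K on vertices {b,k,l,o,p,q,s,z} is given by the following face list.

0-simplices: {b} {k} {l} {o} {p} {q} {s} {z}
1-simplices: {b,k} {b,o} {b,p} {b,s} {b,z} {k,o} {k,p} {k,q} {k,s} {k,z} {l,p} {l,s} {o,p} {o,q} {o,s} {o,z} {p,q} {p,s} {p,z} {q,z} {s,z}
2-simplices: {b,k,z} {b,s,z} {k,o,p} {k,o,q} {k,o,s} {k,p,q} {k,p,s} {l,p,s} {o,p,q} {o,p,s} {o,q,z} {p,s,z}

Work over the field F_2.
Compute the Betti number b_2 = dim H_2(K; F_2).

n_0=8 n_1=21 n_2=12  [Z2]
∂1: piv[bk,bo,bp,bs,bz,kq,lp] rk=7  ker:ko,kp,ks,kz,ls,op,oq,os,oz,pq,ps,pz,qz,sz
∂2: piv[bkz,bsz,kop,koq,kos,kpq,kps,lps,oqz,psz] rk=10  ker:opq,ops
b_2=(12−10)−0=2

b_2=2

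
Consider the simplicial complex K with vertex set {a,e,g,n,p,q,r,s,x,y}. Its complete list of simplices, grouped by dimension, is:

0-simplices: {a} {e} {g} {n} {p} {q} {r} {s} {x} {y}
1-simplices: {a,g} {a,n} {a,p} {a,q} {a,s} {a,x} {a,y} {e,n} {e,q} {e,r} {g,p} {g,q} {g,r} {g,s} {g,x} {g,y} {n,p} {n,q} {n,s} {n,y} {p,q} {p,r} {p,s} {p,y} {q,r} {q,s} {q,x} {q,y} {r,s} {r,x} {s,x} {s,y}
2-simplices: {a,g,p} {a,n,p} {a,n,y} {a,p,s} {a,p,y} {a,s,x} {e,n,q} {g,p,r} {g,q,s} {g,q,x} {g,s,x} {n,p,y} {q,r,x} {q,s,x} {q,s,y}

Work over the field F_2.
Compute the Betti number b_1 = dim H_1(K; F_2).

b_1=10

n_0=10 n_1=32 n_2=15  [Z2]
∂1: piv[ag,an,ap,aq,as,ax,ay,en,er] rk=9  ker:eq,gp,gq,gr,gs,gx,gy,np,nq,ns,ny,pq,pr,ps,py,qr,qs,qx,qy,rs,rx,sx,sy
∂2: piv[agp,anp,any,aps,apy,asx,enq,gpr,gqs,gqx,gsx,qrx,qsy] rk=13  ker:npy,qsx
b_1=(32−9)−13=10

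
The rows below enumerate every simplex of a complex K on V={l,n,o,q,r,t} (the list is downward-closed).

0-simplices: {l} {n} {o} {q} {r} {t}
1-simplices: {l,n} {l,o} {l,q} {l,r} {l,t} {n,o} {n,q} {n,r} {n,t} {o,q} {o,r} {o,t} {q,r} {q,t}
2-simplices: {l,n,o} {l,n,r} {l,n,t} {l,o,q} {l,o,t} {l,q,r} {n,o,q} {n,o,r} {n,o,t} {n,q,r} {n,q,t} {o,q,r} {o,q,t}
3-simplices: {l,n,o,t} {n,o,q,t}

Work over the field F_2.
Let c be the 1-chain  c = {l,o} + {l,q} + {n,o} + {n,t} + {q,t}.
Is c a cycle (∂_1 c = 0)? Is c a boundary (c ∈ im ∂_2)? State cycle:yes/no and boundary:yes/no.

n_0=6 n_1=14 n_2=13 n_3=2  [Z2]
∂1: piv[ln,lo,lq,lr,lt] rk=5  ker:no,nq,nr,nt,oq,or,ot,qr,qt
∂2: piv[lno,lnr,lnt,loq,lot,lqr,noq,nor,nqt] rk=9  ker:not,nqr,oqr,oqt
∂3: piv[lnot,noqt] rk=2
∂1c = 0
c vs im∂2: reduces to 0 ⇒ boundary

cycle:yes boundary:yes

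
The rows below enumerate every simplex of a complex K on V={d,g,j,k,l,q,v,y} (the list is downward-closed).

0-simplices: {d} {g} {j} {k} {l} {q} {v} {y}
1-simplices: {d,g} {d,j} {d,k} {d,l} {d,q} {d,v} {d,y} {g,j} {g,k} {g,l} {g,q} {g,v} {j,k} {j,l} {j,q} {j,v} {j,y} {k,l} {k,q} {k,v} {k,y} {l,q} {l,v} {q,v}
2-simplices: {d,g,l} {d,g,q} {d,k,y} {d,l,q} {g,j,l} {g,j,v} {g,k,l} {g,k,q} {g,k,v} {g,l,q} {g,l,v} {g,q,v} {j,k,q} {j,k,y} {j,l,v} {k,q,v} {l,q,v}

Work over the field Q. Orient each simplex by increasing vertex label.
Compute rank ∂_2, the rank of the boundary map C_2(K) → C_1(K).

n_0=8 n_1=24 n_2=17  [Q]
∂1: piv[dg,dj,dk,dl,dq,dv,dy] rk=7  ker:gj,gk,gl,gq,gv,jk,jl,jq,jv,jy,kl,kq,kv,ky,lq,lv,qv
∂2: piv[dgl,dgq,dky,dlq,gjl,gjv,gkl,gkq,gkv,glv,gqv,jkq,jky] rk=13  ker:glq,jlv,kqv,lqv
rk∂_2=13

rank∂_2=13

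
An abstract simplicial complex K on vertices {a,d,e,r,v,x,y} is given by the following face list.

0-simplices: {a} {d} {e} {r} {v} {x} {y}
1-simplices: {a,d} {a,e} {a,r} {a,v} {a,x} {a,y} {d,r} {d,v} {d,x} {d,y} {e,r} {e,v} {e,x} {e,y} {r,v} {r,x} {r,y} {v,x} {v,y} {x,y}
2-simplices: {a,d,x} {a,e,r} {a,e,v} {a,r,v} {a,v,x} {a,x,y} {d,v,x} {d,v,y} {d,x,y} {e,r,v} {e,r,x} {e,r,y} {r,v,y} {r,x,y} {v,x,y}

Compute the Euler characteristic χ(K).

n_0=7 n_1=20 n_2=15
χ=+7−20+15=2

χ(K)=2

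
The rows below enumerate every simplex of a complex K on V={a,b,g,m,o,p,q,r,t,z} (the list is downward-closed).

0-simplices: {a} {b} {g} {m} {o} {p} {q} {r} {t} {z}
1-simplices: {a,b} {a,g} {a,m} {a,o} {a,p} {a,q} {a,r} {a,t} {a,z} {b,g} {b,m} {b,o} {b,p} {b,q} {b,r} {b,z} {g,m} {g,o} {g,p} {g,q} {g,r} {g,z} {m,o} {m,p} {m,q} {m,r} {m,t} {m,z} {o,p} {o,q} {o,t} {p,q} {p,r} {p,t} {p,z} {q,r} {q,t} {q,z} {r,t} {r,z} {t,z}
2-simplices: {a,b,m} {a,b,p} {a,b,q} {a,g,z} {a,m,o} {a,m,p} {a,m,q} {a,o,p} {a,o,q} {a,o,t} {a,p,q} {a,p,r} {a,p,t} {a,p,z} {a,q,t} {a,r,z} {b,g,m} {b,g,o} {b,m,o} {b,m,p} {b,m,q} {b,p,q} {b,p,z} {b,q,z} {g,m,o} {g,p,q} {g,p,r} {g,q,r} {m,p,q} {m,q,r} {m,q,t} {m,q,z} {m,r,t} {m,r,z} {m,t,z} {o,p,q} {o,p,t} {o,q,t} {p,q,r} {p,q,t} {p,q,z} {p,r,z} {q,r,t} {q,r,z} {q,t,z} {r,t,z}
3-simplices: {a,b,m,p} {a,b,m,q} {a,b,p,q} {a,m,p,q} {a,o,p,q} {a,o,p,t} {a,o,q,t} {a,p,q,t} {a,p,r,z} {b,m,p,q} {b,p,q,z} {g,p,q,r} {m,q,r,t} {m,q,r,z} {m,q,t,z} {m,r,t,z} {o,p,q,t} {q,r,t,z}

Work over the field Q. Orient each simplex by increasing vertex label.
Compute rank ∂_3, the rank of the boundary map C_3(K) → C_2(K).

rank∂_3=15

n_0=10 n_1=41 n_2=46 n_3=18  [Q]
∂1: piv[ab,ag,am,ao,ap,aq,ar,at,az] rk=9  ker:bg,bm,bo,bp,bq,br,bz,gm,go,gp,gq,gr,gz,mo,mp,mq,mr,mt,mz,op,oq,ot,pq,pr,pt,pz,qr,qt,qz,rt,rz,tz
∂2: piv[abm,abp,abq,agz,amo,amp,amq,aop,aoq,aot,apq,apr,apt,apz,aqt,arz,bgm,bgo,bmo,bpz,bqz,gpq,gpr,gqr,mqr,mqt,mqz,mrt,mtz] rk=29  ker:bmp,bmq,bpq,gmo,mpq,mrz,opq,opt,oqt,pqr,pqt,pqz,prz,qrt,qrz,qtz,rtz
∂3: piv[abmp,abmq,abpq,ampq,aopq,aopt,aoqt,apqt,aprz,bpqz,gpqr,mqrt,mqrz,mqtz,mrtz] rk=15  ker:bmpq,opqt,qrtz
rk∂_3=15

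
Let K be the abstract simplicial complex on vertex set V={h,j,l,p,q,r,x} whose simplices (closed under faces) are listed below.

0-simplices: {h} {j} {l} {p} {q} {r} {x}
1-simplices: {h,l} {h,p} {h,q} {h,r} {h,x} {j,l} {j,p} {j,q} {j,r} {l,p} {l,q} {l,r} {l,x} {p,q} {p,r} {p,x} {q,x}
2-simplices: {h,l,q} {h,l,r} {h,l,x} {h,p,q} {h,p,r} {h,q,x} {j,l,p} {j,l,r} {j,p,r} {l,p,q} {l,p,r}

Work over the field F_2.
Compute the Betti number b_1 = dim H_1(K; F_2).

b_1=2

n_0=7 n_1=17 n_2=11  [Z2]
∂1: piv[hl,hp,hq,hr,hx,jl] rk=6  ker:jp,jq,jr,lp,lq,lr,lx,pq,pr,px,qx
∂2: piv[hlq,hlr,hlx,hpq,hpr,hqx,jlp,jlr,jpr] rk=9  ker:lpq,lpr
b_1=(17−6)−9=2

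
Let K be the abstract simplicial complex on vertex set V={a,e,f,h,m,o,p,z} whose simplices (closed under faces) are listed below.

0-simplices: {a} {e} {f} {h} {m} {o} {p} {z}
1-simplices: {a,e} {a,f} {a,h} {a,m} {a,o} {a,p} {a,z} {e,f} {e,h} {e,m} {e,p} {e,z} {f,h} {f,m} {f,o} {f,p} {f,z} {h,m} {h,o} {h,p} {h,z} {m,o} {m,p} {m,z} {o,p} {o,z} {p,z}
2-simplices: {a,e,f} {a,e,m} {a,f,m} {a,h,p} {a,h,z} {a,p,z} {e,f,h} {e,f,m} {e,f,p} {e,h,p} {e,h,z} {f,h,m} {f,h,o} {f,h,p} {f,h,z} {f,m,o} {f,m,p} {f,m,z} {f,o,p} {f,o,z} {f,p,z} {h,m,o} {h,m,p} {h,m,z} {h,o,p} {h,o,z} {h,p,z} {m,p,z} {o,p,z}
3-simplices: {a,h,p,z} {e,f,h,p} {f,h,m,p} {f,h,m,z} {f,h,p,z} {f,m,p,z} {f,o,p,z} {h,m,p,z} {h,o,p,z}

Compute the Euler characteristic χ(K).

n_0=8 n_1=27 n_2=29 n_3=9
χ=+8−27+29−9=1

χ(K)=1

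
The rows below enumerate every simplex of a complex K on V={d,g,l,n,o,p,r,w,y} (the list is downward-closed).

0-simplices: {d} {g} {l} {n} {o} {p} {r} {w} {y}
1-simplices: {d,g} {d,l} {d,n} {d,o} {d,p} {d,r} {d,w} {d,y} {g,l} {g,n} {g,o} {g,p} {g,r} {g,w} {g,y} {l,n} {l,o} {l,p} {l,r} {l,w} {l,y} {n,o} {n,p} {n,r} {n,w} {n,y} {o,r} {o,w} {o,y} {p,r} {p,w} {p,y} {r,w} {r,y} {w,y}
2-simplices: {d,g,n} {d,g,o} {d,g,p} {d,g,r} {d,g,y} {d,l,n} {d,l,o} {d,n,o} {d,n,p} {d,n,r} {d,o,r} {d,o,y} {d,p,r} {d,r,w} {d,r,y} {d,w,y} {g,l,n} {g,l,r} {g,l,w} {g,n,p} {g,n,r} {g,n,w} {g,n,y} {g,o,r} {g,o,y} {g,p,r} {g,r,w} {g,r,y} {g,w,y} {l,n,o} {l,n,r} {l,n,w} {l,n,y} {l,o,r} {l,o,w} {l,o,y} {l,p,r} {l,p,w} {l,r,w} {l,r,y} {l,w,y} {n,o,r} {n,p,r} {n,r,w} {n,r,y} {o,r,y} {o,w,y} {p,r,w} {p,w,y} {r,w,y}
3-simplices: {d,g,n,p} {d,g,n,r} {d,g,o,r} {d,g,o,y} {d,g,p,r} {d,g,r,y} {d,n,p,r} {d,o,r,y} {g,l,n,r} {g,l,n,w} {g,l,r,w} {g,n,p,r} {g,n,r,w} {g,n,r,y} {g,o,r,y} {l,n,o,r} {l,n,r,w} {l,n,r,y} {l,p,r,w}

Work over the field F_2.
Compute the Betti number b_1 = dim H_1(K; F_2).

b_1=0

n_0=9 n_1=35 n_2=50 n_3=19  [Z2]
∂1: piv[dg,dl,dn,do,dp,dr,dw,dy] rk=8  ker:gl,gn,go,gp,gr,gw,gy,ln,lo,lp,lr,lw,ly,no,np,nr,nw,ny,or,ow,oy,pr,pw,py,rw,ry,wy
∂2: piv[dgn,dgo,dgp,dgr,dgy,dln,dlo,dno,dnp,dnr,dor,doy,dpr,drw,dry,dwy,gln,glr,glw,gnw,gny,grw,lny,low,lpr,lpw,pwy] rk=27  ker:gnp,gnr,gor,goy,gpr,gry,gwy,lno,lnr,lnw,lor,loy,lrw,lry,lwy,nor,npr,nrw,nry,ory,owy,prw,rwy
∂3: piv[dgnp,dgnr,dgor,dgoy,dgpr,dgry,dnpr,dory,glnr,glnw,glrw,gnrw,gnry,lnor,lnry,lprw] rk=16  ker:gnpr,gory,lnrw
b_1=(35−8)−27=0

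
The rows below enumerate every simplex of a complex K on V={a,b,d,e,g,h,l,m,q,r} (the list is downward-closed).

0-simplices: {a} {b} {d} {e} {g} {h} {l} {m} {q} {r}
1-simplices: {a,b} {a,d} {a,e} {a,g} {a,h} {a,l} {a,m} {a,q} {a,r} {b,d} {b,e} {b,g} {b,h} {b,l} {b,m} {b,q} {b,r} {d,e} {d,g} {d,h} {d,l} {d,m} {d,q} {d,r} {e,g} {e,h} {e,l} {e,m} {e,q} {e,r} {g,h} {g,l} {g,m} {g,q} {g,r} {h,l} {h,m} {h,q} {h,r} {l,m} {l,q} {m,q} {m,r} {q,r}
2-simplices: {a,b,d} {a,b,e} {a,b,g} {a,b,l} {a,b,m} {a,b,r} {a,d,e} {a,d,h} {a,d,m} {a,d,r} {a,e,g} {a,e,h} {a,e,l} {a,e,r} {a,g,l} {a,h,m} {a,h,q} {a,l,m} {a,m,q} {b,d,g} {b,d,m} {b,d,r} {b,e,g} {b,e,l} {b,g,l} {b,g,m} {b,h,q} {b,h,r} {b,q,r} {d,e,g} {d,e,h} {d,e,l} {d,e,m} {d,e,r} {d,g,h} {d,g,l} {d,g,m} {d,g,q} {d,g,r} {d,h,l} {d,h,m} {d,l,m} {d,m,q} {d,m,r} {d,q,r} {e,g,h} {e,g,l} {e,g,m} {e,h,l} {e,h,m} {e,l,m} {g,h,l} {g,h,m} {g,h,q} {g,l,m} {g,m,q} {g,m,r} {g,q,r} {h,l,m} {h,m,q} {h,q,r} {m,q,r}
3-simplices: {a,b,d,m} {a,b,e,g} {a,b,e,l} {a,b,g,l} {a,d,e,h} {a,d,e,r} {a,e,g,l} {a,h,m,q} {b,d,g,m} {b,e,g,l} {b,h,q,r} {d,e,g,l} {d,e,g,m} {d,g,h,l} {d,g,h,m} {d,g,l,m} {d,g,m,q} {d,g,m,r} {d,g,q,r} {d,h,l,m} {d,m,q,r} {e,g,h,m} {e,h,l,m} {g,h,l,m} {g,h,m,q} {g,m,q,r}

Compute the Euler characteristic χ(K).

χ(K)=2

n_0=10 n_1=44 n_2=62 n_3=26
χ=+10−44+62−26=2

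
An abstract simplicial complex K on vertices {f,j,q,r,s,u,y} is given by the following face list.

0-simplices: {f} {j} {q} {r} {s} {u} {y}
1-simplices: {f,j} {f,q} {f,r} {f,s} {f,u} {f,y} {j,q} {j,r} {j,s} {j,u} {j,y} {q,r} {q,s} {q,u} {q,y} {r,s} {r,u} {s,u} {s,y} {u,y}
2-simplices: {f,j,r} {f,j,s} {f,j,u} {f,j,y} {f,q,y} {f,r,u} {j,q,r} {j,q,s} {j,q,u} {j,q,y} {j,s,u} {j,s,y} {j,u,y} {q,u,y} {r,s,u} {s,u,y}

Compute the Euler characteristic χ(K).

n_0=7 n_1=20 n_2=16
χ=+7−20+16=3

χ(K)=3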